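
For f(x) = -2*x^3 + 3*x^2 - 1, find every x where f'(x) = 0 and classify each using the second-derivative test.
f'(x) = 6*x*(1 - x)

Solve f'(x) = 0:
  Factor: -6*x^2 + 6*x = -6*x*(x - 1) = 0.
  ⇒ x = 0, 1

f''(x) = 6 - 12*x
Second-derivative test at each critical point:
  f''(0) = 6 > 0 → local minimum
  f''(1) = -6 < 0 → local maximum

Critical points: x = 0 (local minimum); x = 1 (local maximum)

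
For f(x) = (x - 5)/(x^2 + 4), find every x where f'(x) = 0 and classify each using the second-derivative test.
f'(x) = (x^2 - 2*x*(x - 5) + 4)/(x^2 + 4)^2

Solve f'(x) = 0:
  f'(x) = -(x^2 - 10*x - 4)/(x^2 + 4)^2; the denominator is positive wherever f is defined, so f'(x) = 0 ⇔ -x^2 + 10*x + 4 = 0.
  x^2 - 10*x - 4 = 0 has no rational roots; quadratic formula: x = (10 ± √116)/2.
  ⇒ x = 5 - sqrt(29) ≈ -0.3852, 5 + sqrt(29) ≈ 10.3852

f''(x) = 2*(4*x^2*(x - 5) + (5 - 3*x)*(x^2 + 4))/(x^2 + 4)^3
Second-derivative test at each critical point:
  f''(-0.3852) = 0.6259 > 0 → local minimum
  f''(10.3852) = -0.0009 < 0 → local maximum

Critical points: x = 5 - sqrt(29) ≈ -0.3852 (local minimum); x = 5 + sqrt(29) ≈ 10.3852 (local maximum)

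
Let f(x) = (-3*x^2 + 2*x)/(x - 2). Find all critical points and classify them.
f'(x) = (-3*x^2 + 12*x - 4)/(x^2 - 4*x + 4)

Solve f'(x) = 0:
  f'(x) = -(3*x^2 - 12*x + 4)/(x - 2)^2; the denominator is positive wherever f is defined, so f'(x) = 0 ⇔ -3*x^2 + 12*x - 4 = 0.
  3*x^2 - 12*x + 4 = 0 has no rational roots; quadratic formula: x = (12 ± √96)/6.
  ⇒ x = 2 - 2*sqrt(6)/3 ≈ 0.3670, 2*sqrt(6)/3 + 2 ≈ 3.6330

f''(x) = -16/(x^3 - 6*x^2 + 12*x - 8)
Second-derivative test at each critical point:
  f''(0.3670) = 3.6742 > 0 → local minimum
  f''(3.6330) = -3.6742 < 0 → local maximum

Critical points: x = 2 - 2*sqrt(6)/3 ≈ 0.3670 (local minimum); x = 2*sqrt(6)/3 + 2 ≈ 3.6330 (local maximum)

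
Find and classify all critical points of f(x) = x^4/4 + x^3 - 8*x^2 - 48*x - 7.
f'(x) = x^3 + 3*x^2 - 16*x - 48

Solve f'(x) = 0:
  Factor: x^3 + 3*x^2 - 16*x - 48 = (x - 4)*(x + 3)*(x + 4) = 0.
  ⇒ x = -4, -3, 4

f''(x) = 3*x^2 + 6*x - 16
Second-derivative test at each critical point:
  f''(-4) = 8 > 0 → local minimum
  f''(-3) = -7 < 0 → local maximum
  f''(4) = 56 > 0 → local minimum

Critical points: x = -4 (local minimum); x = -3 (local maximum); x = 4 (local minimum)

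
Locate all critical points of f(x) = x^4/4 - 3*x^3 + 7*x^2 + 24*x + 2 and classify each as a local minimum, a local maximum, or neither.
f'(x) = x^3 - 9*x^2 + 14*x + 24

Solve f'(x) = 0:
  Factor: x^3 - 9*x^2 + 14*x + 24 = (x - 6)*(x - 4)*(x + 1) = 0.
  ⇒ x = -1, 4, 6

f''(x) = 3*x^2 - 18*x + 14
Second-derivative test at each critical point:
  f''(-1) = 35 > 0 → local minimum
  f''(4) = -10 < 0 → local maximum
  f''(6) = 14 > 0 → local minimum

Critical points: x = -1 (local minimum); x = 4 (local maximum); x = 6 (local minimum)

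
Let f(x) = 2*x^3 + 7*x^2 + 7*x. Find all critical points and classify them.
f'(x) = 6*x^2 + 14*x + 7

Solve f'(x) = 0:
  6*x^2 + 14*x + 7 = 0 has no rational roots; quadratic formula: x = (-14 ± √28)/12.
  ⇒ x = -7/6 - sqrt(7)/6 ≈ -1.6076, -7/6 + sqrt(7)/6 ≈ -0.7257

f''(x) = 12*x + 14
Second-derivative test at each critical point:
  f''(-1.6076) = -5.2915 < 0 → local maximum
  f''(-0.7257) = 5.2915 > 0 → local minimum

Critical points: x = -7/6 - sqrt(7)/6 ≈ -1.6076 (local maximum); x = -7/6 + sqrt(7)/6 ≈ -0.7257 (local minimum)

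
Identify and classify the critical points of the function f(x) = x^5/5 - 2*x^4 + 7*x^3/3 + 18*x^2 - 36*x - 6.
f'(x) = x^4 - 8*x^3 + 7*x^2 + 36*x - 36

Solve f'(x) = 0:
  Factor: x^4 - 8*x^3 + 7*x^2 + 36*x - 36 = (x - 6)*(x - 3)*(x - 1)*(x + 2) = 0.
  ⇒ x = -2, 1, 3, 6

f''(x) = 4*x^3 - 24*x^2 + 14*x + 36
Second-derivative test at each critical point:
  f''(-2) = -120 < 0 → local maximum
  f''(1) = 30 > 0 → local minimum
  f''(3) = -30 < 0 → local maximum
  f''(6) = 120 > 0 → local minimum

Critical points: x = -2 (local maximum); x = 1 (local minimum); x = 3 (local maximum); x = 6 (local minimum)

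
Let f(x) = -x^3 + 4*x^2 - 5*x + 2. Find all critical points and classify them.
f'(x) = -3*x^2 + 8*x - 5

Solve f'(x) = 0:
  Factor: -3*x^2 + 8*x - 5 = -(x - 1)*(3*x - 5) = 0.
  ⇒ x = 1, 5/3

f''(x) = 8 - 6*x
Second-derivative test at each critical point:
  f''(1) = 2 > 0 → local minimum
  f''(5/3) = -2 < 0 → local maximum

Critical points: x = 1 (local minimum); x = 5/3 (local maximum)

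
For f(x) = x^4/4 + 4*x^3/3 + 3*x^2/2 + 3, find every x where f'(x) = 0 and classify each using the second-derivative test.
f'(x) = x*(x^2 + 4*x + 3)

Solve f'(x) = 0:
  Factor: x^3 + 4*x^2 + 3*x = x*(x + 1)*(x + 3) = 0.
  ⇒ x = -3, -1, 0

f''(x) = 3*x^2 + 8*x + 3
Second-derivative test at each critical point:
  f''(-3) = 6 > 0 → local minimum
  f''(-1) = -2 < 0 → local maximum
  f''(0) = 3 > 0 → local minimum

Critical points: x = -3 (local minimum); x = -1 (local maximum); x = 0 (local minimum)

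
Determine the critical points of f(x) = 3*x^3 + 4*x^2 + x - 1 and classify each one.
f'(x) = 9*x^2 + 8*x + 1

Solve f'(x) = 0:
  9*x^2 + 8*x + 1 = 0 has no rational roots; quadratic formula: x = (-8 ± √28)/18.
  ⇒ x = -4/9 - sqrt(7)/9 ≈ -0.7384, -4/9 + sqrt(7)/9 ≈ -0.1505

f''(x) = 18*x + 8
Second-derivative test at each critical point:
  f''(-0.7384) = -5.2915 < 0 → local maximum
  f''(-0.1505) = 5.2915 > 0 → local minimum

Critical points: x = -4/9 - sqrt(7)/9 ≈ -0.7384 (local maximum); x = -4/9 + sqrt(7)/9 ≈ -0.1505 (local minimum)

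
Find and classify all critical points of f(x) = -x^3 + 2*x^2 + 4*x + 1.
f'(x) = -3*x^2 + 4*x + 4

Solve f'(x) = 0:
  Factor: -3*x^2 + 4*x + 4 = -(x - 2)*(3*x + 2) = 0.
  ⇒ x = -2/3, 2

f''(x) = 4 - 6*x
Second-derivative test at each critical point:
  f''(-2/3) = 8 > 0 → local minimum
  f''(2) = -8 < 0 → local maximum

Critical points: x = -2/3 (local minimum); x = 2 (local maximum)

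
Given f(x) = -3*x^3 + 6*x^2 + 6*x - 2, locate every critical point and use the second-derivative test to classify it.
f'(x) = -9*x^2 + 12*x + 6

Solve f'(x) = 0:
  Factor: -9*x^2 + 12*x + 6 = -3*(3*x^2 - 4*x - 2); 3*x^2 - 4*x - 2 = 0 has no rational roots; quadratic formula: x = (4 ± √40)/6.
  ⇒ x = 2/3 - sqrt(10)/3 ≈ -0.3874, 2/3 + sqrt(10)/3 ≈ 1.7208

f''(x) = 12 - 18*x
Second-derivative test at each critical point:
  f''(-0.3874) = 18.9737 > 0 → local minimum
  f''(1.7208) = -18.9737 < 0 → local maximum

Critical points: x = 2/3 - sqrt(10)/3 ≈ -0.3874 (local minimum); x = 2/3 + sqrt(10)/3 ≈ 1.7208 (local maximum)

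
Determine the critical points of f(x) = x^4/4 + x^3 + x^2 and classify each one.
f'(x) = x*(x^2 + 3*x + 2)

Solve f'(x) = 0:
  Factor: x^3 + 3*x^2 + 2*x = x*(x + 1)*(x + 2) = 0.
  ⇒ x = -2, -1, 0

f''(x) = 3*x^2 + 6*x + 2
Second-derivative test at each critical point:
  f''(-2) = 2 > 0 → local minimum
  f''(-1) = -1 < 0 → local maximum
  f''(0) = 2 > 0 → local minimum

Critical points: x = -2 (local minimum); x = -1 (local maximum); x = 0 (local minimum)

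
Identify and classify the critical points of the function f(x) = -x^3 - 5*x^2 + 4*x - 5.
f'(x) = -3*x^2 - 10*x + 4

Solve f'(x) = 0:
  3*x^2 + 10*x - 4 = 0 has no rational roots; quadratic formula: x = (-10 ± √148)/6.
  ⇒ x = -sqrt(37)/3 - 5/3 ≈ -3.6943, -5/3 + sqrt(37)/3 ≈ 0.3609

f''(x) = -6*x - 10
Second-derivative test at each critical point:
  f''(-3.6943) = 12.1655 > 0 → local minimum
  f''(0.3609) = -12.1655 < 0 → local maximum

Critical points: x = -sqrt(37)/3 - 5/3 ≈ -3.6943 (local minimum); x = -5/3 + sqrt(37)/3 ≈ 0.3609 (local maximum)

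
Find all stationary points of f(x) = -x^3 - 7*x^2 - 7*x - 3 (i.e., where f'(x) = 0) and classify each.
f'(x) = -3*x^2 - 14*x - 7

Solve f'(x) = 0:
  3*x^2 + 14*x + 7 = 0 has no rational roots; quadratic formula: x = (-14 ± √112)/6.
  ⇒ x = -7/3 - 2*sqrt(7)/3 ≈ -4.0972, -7/3 + 2*sqrt(7)/3 ≈ -0.5695

f''(x) = -6*x - 14
Second-derivative test at each critical point:
  f''(-4.0972) = 10.5830 > 0 → local minimum
  f''(-0.5695) = -10.5830 < 0 → local maximum

Critical points: x = -7/3 - 2*sqrt(7)/3 ≈ -4.0972 (local minimum); x = -7/3 + 2*sqrt(7)/3 ≈ -0.5695 (local maximum)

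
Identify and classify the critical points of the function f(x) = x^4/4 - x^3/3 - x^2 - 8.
f'(x) = x*(x^2 - x - 2)

Solve f'(x) = 0:
  Factor: x^3 - x^2 - 2*x = x*(x - 2)*(x + 1) = 0.
  ⇒ x = -1, 0, 2

f''(x) = 3*x^2 - 2*x - 2
Second-derivative test at each critical point:
  f''(-1) = 3 > 0 → local minimum
  f''(0) = -2 < 0 → local maximum
  f''(2) = 6 > 0 → local minimum

Critical points: x = -1 (local minimum); x = 0 (local maximum); x = 2 (local minimum)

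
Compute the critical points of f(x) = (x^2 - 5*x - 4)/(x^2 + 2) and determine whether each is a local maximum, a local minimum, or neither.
f'(x) = (5*x^2 + 12*x - 10)/(x^4 + 4*x^2 + 4)

Solve f'(x) = 0:
  f'(x) = (5*x^2 + 12*x - 10)/(x^2 + 2)^2; the denominator is positive wherever f is defined, so f'(x) = 0 ⇔ 5*x^2 + 12*x - 10 = 0.
  5*x^2 + 12*x - 10 = 0 has no rational roots; quadratic formula: x = (-12 ± √344)/10.
  ⇒ x = -sqrt(86)/5 - 6/5 ≈ -3.0547, -6/5 + sqrt(86)/5 ≈ 0.6547

f''(x) = 2*(-5*x^3 - 18*x^2 + 30*x + 12)/(x^6 + 6*x^4 + 12*x^2 + 8)
Second-derivative test at each critical point:
  f''(-3.0547) = -0.1444 < 0 → local maximum
  f''(0.6547) = 3.1444 > 0 → local minimum

Critical points: x = -sqrt(86)/5 - 6/5 ≈ -3.0547 (local maximum); x = -6/5 + sqrt(86)/5 ≈ 0.6547 (local minimum)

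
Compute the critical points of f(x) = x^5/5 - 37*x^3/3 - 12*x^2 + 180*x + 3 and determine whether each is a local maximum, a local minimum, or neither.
f'(x) = x^4 - 37*x^2 - 24*x + 180

Solve f'(x) = 0:
  Factor: x^4 - 37*x^2 - 24*x + 180 = (x - 6)*(x - 2)*(x + 3)*(x + 5) = 0.
  ⇒ x = -5, -3, 2, 6

f''(x) = 4*x^3 - 74*x - 24
Second-derivative test at each critical point:
  f''(-5) = -154 < 0 → local maximum
  f''(-3) = 90 > 0 → local minimum
  f''(2) = -140 < 0 → local maximum
  f''(6) = 396 > 0 → local minimum

Critical points: x = -5 (local maximum); x = -3 (local minimum); x = 2 (local maximum); x = 6 (local minimum)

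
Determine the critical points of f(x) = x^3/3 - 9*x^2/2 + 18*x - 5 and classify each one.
f'(x) = x^2 - 9*x + 18

Solve f'(x) = 0:
  Factor: x^2 - 9*x + 18 = (x - 6)*(x - 3) = 0.
  ⇒ x = 3, 6

f''(x) = 2*x - 9
Second-derivative test at each critical point:
  f''(3) = -3 < 0 → local maximum
  f''(6) = 3 > 0 → local minimum

Critical points: x = 3 (local maximum); x = 6 (local minimum)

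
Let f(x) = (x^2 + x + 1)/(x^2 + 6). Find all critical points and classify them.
f'(x) = (-x^2 + 10*x + 6)/(x^4 + 12*x^2 + 36)

Solve f'(x) = 0:
  f'(x) = -(x^2 - 10*x - 6)/(x^2 + 6)^2; the denominator is positive wherever f is defined, so f'(x) = 0 ⇔ -x^2 + 10*x + 6 = 0.
  x^2 - 10*x - 6 = 0 has no rational roots; quadratic formula: x = (10 ± √124)/2.
  ⇒ x = 5 - sqrt(31) ≈ -0.5678, 5 + sqrt(31) ≈ 10.5678

f''(x) = 2*(x^3 - 15*x^2 - 18*x + 30)/(x^6 + 18*x^4 + 108*x^2 + 216)
Second-derivative test at each critical point:
  f''(-0.5678) = 0.2786 > 0 → local minimum
  f''(10.5678) = -0.0008 < 0 → local maximum

Critical points: x = 5 - sqrt(31) ≈ -0.5678 (local minimum); x = 5 + sqrt(31) ≈ 10.5678 (local maximum)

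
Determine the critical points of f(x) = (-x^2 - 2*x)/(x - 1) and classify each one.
f'(x) = (-x^2 + 2*x + 2)/(x^2 - 2*x + 1)

Solve f'(x) = 0:
  f'(x) = -(x^2 - 2*x - 2)/(x - 1)^2; the denominator is positive wherever f is defined, so f'(x) = 0 ⇔ -x^2 + 2*x + 2 = 0.
  x^2 - 2*x - 2 = 0 has no rational roots; quadratic formula: x = (2 ± √12)/2.
  ⇒ x = 1 - sqrt(3) ≈ -0.7321, 1 + sqrt(3) ≈ 2.7321

f''(x) = -6/(x^3 - 3*x^2 + 3*x - 1)
Second-derivative test at each critical point:
  f''(-0.7321) = 1.1547 > 0 → local minimum
  f''(2.7321) = -1.1547 < 0 → local maximum

Critical points: x = 1 - sqrt(3) ≈ -0.7321 (local minimum); x = 1 + sqrt(3) ≈ 2.7321 (local maximum)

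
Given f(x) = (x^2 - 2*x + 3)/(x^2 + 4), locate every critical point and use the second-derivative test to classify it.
f'(x) = 2*(x^2 + x - 4)/(x^4 + 8*x^2 + 16)

Solve f'(x) = 0:
  f'(x) = 2*(x^2 + x - 4)/(x^2 + 4)^2; the denominator is positive wherever f is defined, so f'(x) = 0 ⇔ 2*x^2 + 2*x - 8 = 0.
  Factor: 2*x^2 + 2*x - 8 = 2*(x^2 + x - 4); x^2 + x - 4 = 0 has no rational roots; quadratic formula: x = (-1 ± √17)/2.
  ⇒ x = -sqrt(17)/2 - 1/2 ≈ -2.5616, -1/2 + sqrt(17)/2 ≈ 1.5616

f''(x) = 2*(-2*x^3 - 3*x^2 + 24*x + 4)/(x^6 + 12*x^4 + 48*x^2 + 64)
Second-derivative test at each critical point:
  f''(-2.5616) = -0.0739 < 0 → local maximum
  f''(1.5616) = 0.1989 > 0 → local minimum

Critical points: x = -sqrt(17)/2 - 1/2 ≈ -2.5616 (local maximum); x = -1/2 + sqrt(17)/2 ≈ 1.5616 (local minimum)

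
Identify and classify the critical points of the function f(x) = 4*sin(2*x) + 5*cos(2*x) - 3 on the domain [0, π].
f'(x) = -10*sin(2*x) + 8*cos(2*x)

Solve f'(x) = 0 on [0, π]:
  f'(x) = 0 ⇔ 4*cos(2*x) = 5*sin(2*x) ⇔ tan(2*x) = 4/5, i.e. 2*x = arctan(4/5) + nπ; keep the solutions lying in [0, π].
  ⇒ x = atan(4/5)/2 ≈ 0.3374, atan(4/5)/2 + pi/2 ≈ 1.9082

f''(x) = -16*sin(2*x) - 20*cos(2*x)
Second-derivative test at each critical point:
  f''(0.3374) = -25.6125 < 0 → local maximum
  f''(1.9082) = 25.6125 > 0 → local minimum

Critical points: x = atan(4/5)/2 ≈ 0.3374 (local maximum); x = atan(4/5)/2 + pi/2 ≈ 1.9082 (local minimum)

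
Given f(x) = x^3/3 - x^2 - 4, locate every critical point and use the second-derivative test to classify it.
f'(x) = x*(x - 2)

Solve f'(x) = 0:
  Factor: x^2 - 2*x = x*(x - 2) = 0.
  ⇒ x = 0, 2

f''(x) = 2*x - 2
Second-derivative test at each critical point:
  f''(0) = -2 < 0 → local maximum
  f''(2) = 2 > 0 → local minimum

Critical points: x = 0 (local maximum); x = 2 (local minimum)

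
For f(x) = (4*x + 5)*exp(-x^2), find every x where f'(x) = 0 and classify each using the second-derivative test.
f'(x) = 2*(-x*(4*x + 5) + 2)*exp(-x^2)

Solve f'(x) = 0:
  f'(x) = (-8*x^2 - 10*x + 4)·exp(-x^2) and exp(-x^2) > 0 for every x, so f'(x) = 0 ⇔ -8*x^2 - 10*x + 4 = 0.
  Factor: -8*x^2 - 10*x + 4 = -2*(4*x^2 + 5*x - 2); 4*x^2 + 5*x - 2 = 0 has no rational roots; quadratic formula: x = (-5 ± √57)/8.
  ⇒ x = -sqrt(57)/8 - 5/8 ≈ -1.5687, -5/8 + sqrt(57)/8 ≈ 0.3187

f''(x) = 2*(2*x^2*(4*x + 5) - 12*x - 5)*exp(-x^2)
Second-derivative test at each critical point:
  f''(-1.5687) = 1.2889 > 0 → local minimum
  f''(0.3187) = -13.6411 < 0 → local maximum

Critical points: x = -sqrt(57)/8 - 5/8 ≈ -1.5687 (local minimum); x = -5/8 + sqrt(57)/8 ≈ 0.3187 (local maximum)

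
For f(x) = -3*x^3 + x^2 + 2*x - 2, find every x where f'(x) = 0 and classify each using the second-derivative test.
f'(x) = -9*x^2 + 2*x + 2

Solve f'(x) = 0:
  9*x^2 - 2*x - 2 = 0 has no rational roots; quadratic formula: x = (2 ± √76)/18.
  ⇒ x = 1/9 - sqrt(19)/9 ≈ -0.3732, 1/9 + sqrt(19)/9 ≈ 0.5954

f''(x) = 2 - 18*x
Second-derivative test at each critical point:
  f''(-0.3732) = 8.7178 > 0 → local minimum
  f''(0.5954) = -8.7178 < 0 → local maximum

Critical points: x = 1/9 - sqrt(19)/9 ≈ -0.3732 (local minimum); x = 1/9 + sqrt(19)/9 ≈ 0.5954 (local maximum)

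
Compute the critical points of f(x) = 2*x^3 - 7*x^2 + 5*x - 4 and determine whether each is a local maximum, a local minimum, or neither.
f'(x) = 6*x^2 - 14*x + 5

Solve f'(x) = 0:
  6*x^2 - 14*x + 5 = 0 has no rational roots; quadratic formula: x = (14 ± √76)/12.
  ⇒ x = 7/6 - sqrt(19)/6 ≈ 0.4402, sqrt(19)/6 + 7/6 ≈ 1.8931

f''(x) = 12*x - 14
Second-derivative test at each critical point:
  f''(0.4402) = -8.7178 < 0 → local maximum
  f''(1.8931) = 8.7178 > 0 → local minimum

Critical points: x = 7/6 - sqrt(19)/6 ≈ 0.4402 (local maximum); x = sqrt(19)/6 + 7/6 ≈ 1.8931 (local minimum)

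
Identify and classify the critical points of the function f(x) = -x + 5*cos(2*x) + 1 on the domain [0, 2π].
f'(x) = -10*sin(2*x) - 1

Solve f'(x) = 0 on [0, 2π]:
  f'(x) = 0 ⇔ sin(2*x) = -1/10, i.e. 2*x = arcsin(-1/10) + 2nπ or 2*x = π − arcsin(-1/10) + 2nπ; keep the solutions lying in [0, 2π].
  ⇒ x = asin(1/10)/2 + pi/2 ≈ 1.6209, pi - asin(1/10)/2 ≈ 3.0915, asin(1/10)/2 + 3*pi/2 ≈ 4.7625, -asin(1/10)/2 + 2*pi ≈ 6.2331

f''(x) = -20*cos(2*x)
Second-derivative test at each critical point:
  f''(1.6209) = 19.8997 > 0 → local minimum
  f''(3.0915) = -19.8997 < 0 → local maximum
  f''(4.7625) = 19.8997 > 0 → local minimum
  f''(6.2331) = -19.8997 < 0 → local maximum

Critical points: x = asin(1/10)/2 + pi/2 ≈ 1.6209 (local minimum); x = pi - asin(1/10)/2 ≈ 3.0915 (local maximum); x = asin(1/10)/2 + 3*pi/2 ≈ 4.7625 (local minimum); x = -asin(1/10)/2 + 2*pi ≈ 6.2331 (local maximum)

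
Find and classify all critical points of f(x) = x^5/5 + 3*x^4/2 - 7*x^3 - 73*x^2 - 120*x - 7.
f'(x) = x^4 + 6*x^3 - 21*x^2 - 146*x - 120

Solve f'(x) = 0:
  Factor: x^4 + 6*x^3 - 21*x^2 - 146*x - 120 = (x - 5)*(x + 1)*(x + 4)*(x + 6) = 0.
  ⇒ x = -6, -4, -1, 5

f''(x) = 4*x^3 + 18*x^2 - 42*x - 146
Second-derivative test at each critical point:
  f''(-6) = -110 < 0 → local maximum
  f''(-4) = 54 > 0 → local minimum
  f''(-1) = -90 < 0 → local maximum
  f''(5) = 594 > 0 → local minimum

Critical points: x = -6 (local maximum); x = -4 (local minimum); x = -1 (local maximum); x = 5 (local minimum)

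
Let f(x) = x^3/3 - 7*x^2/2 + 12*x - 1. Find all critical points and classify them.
f'(x) = x^2 - 7*x + 12

Solve f'(x) = 0:
  Factor: x^2 - 7*x + 12 = (x - 4)*(x - 3) = 0.
  ⇒ x = 3, 4

f''(x) = 2*x - 7
Second-derivative test at each critical point:
  f''(3) = -1 < 0 → local maximum
  f''(4) = 1 > 0 → local minimum

Critical points: x = 3 (local maximum); x = 4 (local minimum)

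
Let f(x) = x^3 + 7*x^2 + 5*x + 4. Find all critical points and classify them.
f'(x) = 3*x^2 + 14*x + 5

Solve f'(x) = 0:
  3*x^2 + 14*x + 5 = 0 has no rational roots; quadratic formula: x = (-14 ± √136)/6.
  ⇒ x = -7/3 - sqrt(34)/3 ≈ -4.2770, -7/3 + sqrt(34)/3 ≈ -0.3897

f''(x) = 6*x + 14
Second-derivative test at each critical point:
  f''(-4.2770) = -11.6619 < 0 → local maximum
  f''(-0.3897) = 11.6619 > 0 → local minimum

Critical points: x = -7/3 - sqrt(34)/3 ≈ -4.2770 (local maximum); x = -7/3 + sqrt(34)/3 ≈ -0.3897 (local minimum)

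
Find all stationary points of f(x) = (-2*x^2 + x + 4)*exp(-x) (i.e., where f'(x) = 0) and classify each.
f'(x) = (2*x^2 - 5*x - 3)*exp(-x)

Solve f'(x) = 0:
  f'(x) = (2*x^2 - 5*x - 3)·exp(-x) and exp(-x) > 0 for every x, so f'(x) = 0 ⇔ 2*x^2 - 5*x - 3 = 0.
  Factor: 2*x^2 - 5*x - 3 = (x - 3)*(2*x + 1) = 0.
  ⇒ x = -1/2, 3

f''(x) = (-2*x^2 + 9*x - 2)*exp(-x)
Second-derivative test at each critical point:
  f''(-1/2) = -11.5410 < 0 → local maximum
  f''(3) = 0.3485 > 0 → local minimum

Critical points: x = -1/2 (local maximum); x = 3 (local minimum)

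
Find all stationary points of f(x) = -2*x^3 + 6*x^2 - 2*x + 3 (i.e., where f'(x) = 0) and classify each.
f'(x) = -6*x^2 + 12*x - 2

Solve f'(x) = 0:
  Factor: -6*x^2 + 12*x - 2 = -2*(3*x^2 - 6*x + 1); 3*x^2 - 6*x + 1 = 0 has no rational roots; quadratic formula: x = (6 ± √24)/6.
  ⇒ x = 1 - sqrt(6)/3 ≈ 0.1835, sqrt(6)/3 + 1 ≈ 1.8165

f''(x) = 12 - 12*x
Second-derivative test at each critical point:
  f''(0.1835) = 9.7980 > 0 → local minimum
  f''(1.8165) = -9.7980 < 0 → local maximum

Critical points: x = 1 - sqrt(6)/3 ≈ 0.1835 (local minimum); x = sqrt(6)/3 + 1 ≈ 1.8165 (local maximum)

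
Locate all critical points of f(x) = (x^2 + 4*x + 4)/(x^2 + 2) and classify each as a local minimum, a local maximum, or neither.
f'(x) = 4*(-x^2 - x + 2)/(x^4 + 4*x^2 + 4)

Solve f'(x) = 0:
  f'(x) = -4*(x - 1)*(x + 2)/(x^2 + 2)^2; the denominator is positive wherever f is defined, so f'(x) = 0 ⇔ -4*x^2 - 4*x + 8 = 0.
  Factor: -4*x^2 - 4*x + 8 = -4*(x - 1)*(x + 2) = 0.
  ⇒ x = -2, 1

f''(x) = 4*(2*x^3 + 3*x^2 - 12*x - 2)/(x^6 + 6*x^4 + 12*x^2 + 8)
Second-derivative test at each critical point:
  f''(-2) = 1/3 > 0 → local minimum
  f''(1) = -4/3 < 0 → local maximum

Critical points: x = -2 (local minimum); x = 1 (local maximum)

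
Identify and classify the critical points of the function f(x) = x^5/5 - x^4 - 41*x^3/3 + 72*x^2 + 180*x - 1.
f'(x) = x^4 - 4*x^3 - 41*x^2 + 144*x + 180

Solve f'(x) = 0:
  Factor: x^4 - 4*x^3 - 41*x^2 + 144*x + 180 = (x - 6)*(x - 5)*(x + 1)*(x + 6) = 0.
  ⇒ x = -6, -1, 5, 6

f''(x) = 4*x^3 - 12*x^2 - 82*x + 144
Second-derivative test at each critical point:
  f''(-6) = -660 < 0 → local maximum
  f''(-1) = 210 > 0 → local minimum
  f''(5) = -66 < 0 → local maximum
  f''(6) = 84 > 0 → local minimum

Critical points: x = -6 (local maximum); x = -1 (local minimum); x = 5 (local maximum); x = 6 (local minimum)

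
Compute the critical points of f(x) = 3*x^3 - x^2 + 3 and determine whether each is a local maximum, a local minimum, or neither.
f'(x) = x*(9*x - 2)

Solve f'(x) = 0:
  Factor: 9*x^2 - 2*x = x*(9*x - 2) = 0.
  ⇒ x = 0, 2/9

f''(x) = 18*x - 2
Second-derivative test at each critical point:
  f''(0) = -2 < 0 → local maximum
  f''(2/9) = 2 > 0 → local minimum

Critical points: x = 0 (local maximum); x = 2/9 (local minimum)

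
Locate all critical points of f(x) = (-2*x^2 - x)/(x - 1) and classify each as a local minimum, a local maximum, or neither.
f'(x) = (-2*x^2 + 4*x + 1)/(x^2 - 2*x + 1)

Solve f'(x) = 0:
  f'(x) = -(2*x^2 - 4*x - 1)/(x - 1)^2; the denominator is positive wherever f is defined, so f'(x) = 0 ⇔ -2*x^2 + 4*x + 1 = 0.
  2*x^2 - 4*x - 1 = 0 has no rational roots; quadratic formula: x = (4 ± √24)/4.
  ⇒ x = 1 - sqrt(6)/2 ≈ -0.2247, 1 + sqrt(6)/2 ≈ 2.2247

f''(x) = -6/(x^3 - 3*x^2 + 3*x - 1)
Second-derivative test at each critical point:
  f''(-0.2247) = 3.2660 > 0 → local minimum
  f''(2.2247) = -3.2660 < 0 → local maximum

Critical points: x = 1 - sqrt(6)/2 ≈ -0.2247 (local minimum); x = 1 + sqrt(6)/2 ≈ 2.2247 (local maximum)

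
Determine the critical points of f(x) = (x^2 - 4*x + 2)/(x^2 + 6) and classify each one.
f'(x) = 4*(x^2 + 2*x - 6)/(x^4 + 12*x^2 + 36)

Solve f'(x) = 0:
  f'(x) = 4*(x^2 + 2*x - 6)/(x^2 + 6)^2; the denominator is positive wherever f is defined, so f'(x) = 0 ⇔ 4*x^2 + 8*x - 24 = 0.
  Factor: 4*x^2 + 8*x - 24 = 4*(x^2 + 2*x - 6); x^2 + 2*x - 6 = 0 has no rational roots; quadratic formula: x = (-2 ± √28)/2.
  ⇒ x = -sqrt(7) - 1 ≈ -3.6458, -1 + sqrt(7) ≈ 1.6458

f''(x) = 8*(-x^3 - 3*x^2 + 18*x + 6)/(x^6 + 18*x^4 + 108*x^2 + 216)
Second-derivative test at each critical point:
  f''(-3.6458) = -0.0569 < 0 → local maximum
  f''(1.6458) = 0.2791 > 0 → local minimum

Critical points: x = -sqrt(7) - 1 ≈ -3.6458 (local maximum); x = -1 + sqrt(7) ≈ 1.6458 (local minimum)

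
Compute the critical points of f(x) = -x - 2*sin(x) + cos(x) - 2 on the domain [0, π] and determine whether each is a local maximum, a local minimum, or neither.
f'(x) = -sin(x) - 2*cos(x) - 1

Solve f'(x) = 0 on [0, π]:
  f'(x) = 0 ⇔ -sin(x) - 2*cos(x) = 1. Write the left side as R·cos(x + φ) with R = √((-2)² + 1²) = sqrt(5), cos φ = -2*sqrt(5)/5, sin φ = sqrt(5)/5; then cos(x + φ) = sqrt(5)/5. Solve for x and keep the solutions lying in [0, π].
  ⇒ x = pi - atan(3/4) ≈ 2.4981

f''(x) = 2*sin(x) - cos(x)
Second-derivative test at each critical point:
  f''(2.4981) = 2 > 0 → local minimum

Critical points: x = pi - atan(3/4) ≈ 2.4981 (local minimum)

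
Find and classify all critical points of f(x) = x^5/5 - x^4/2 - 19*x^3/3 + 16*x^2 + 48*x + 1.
f'(x) = x^4 - 2*x^3 - 19*x^2 + 32*x + 48

Solve f'(x) = 0:
  Factor: x^4 - 2*x^3 - 19*x^2 + 32*x + 48 = (x - 4)*(x - 3)*(x + 1)*(x + 4) = 0.
  ⇒ x = -4, -1, 3, 4

f''(x) = 4*x^3 - 6*x^2 - 38*x + 32
Second-derivative test at each critical point:
  f''(-4) = -168 < 0 → local maximum
  f''(-1) = 60 > 0 → local minimum
  f''(3) = -28 < 0 → local maximum
  f''(4) = 40 > 0 → local minimum

Critical points: x = -4 (local maximum); x = -1 (local minimum); x = 3 (local maximum); x = 4 (local minimum)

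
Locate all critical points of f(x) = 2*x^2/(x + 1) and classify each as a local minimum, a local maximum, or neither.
f'(x) = 2*x*(x + 2)/(x^2 + 2*x + 1)

Solve f'(x) = 0:
  f'(x) = 2*x*(x + 2)/(x + 1)^2; the denominator is positive wherever f is defined, so f'(x) = 0 ⇔ 2*x^2 + 4*x = 0.
  Factor: 2*x^2 + 4*x = 2*x*(x + 2) = 0.
  ⇒ x = -2, 0

f''(x) = 4/(x^3 + 3*x^2 + 3*x + 1)
Second-derivative test at each critical point:
  f''(-2) = -4 < 0 → local maximum
  f''(0) = 4 > 0 → local minimum

Critical points: x = -2 (local maximum); x = 0 (local minimum)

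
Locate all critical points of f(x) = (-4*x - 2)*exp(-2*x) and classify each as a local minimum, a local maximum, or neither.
f'(x) = 8*x*exp(-2*x)

Solve f'(x) = 0:
  f'(x) = (8*x)·exp(-2*x) and exp(-2*x) > 0 for every x, so f'(x) = 0 ⇔ 8*x = 0.
  8*x = 0.
  ⇒ x = 0

f''(x) = 8*(1 - 2*x)*exp(-2*x)
Second-derivative test at each critical point:
  f''(0) = 8 > 0 → local minimum

Critical points: x = 0 (local minimum)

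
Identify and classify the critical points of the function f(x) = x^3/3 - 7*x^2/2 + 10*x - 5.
f'(x) = x^2 - 7*x + 10

Solve f'(x) = 0:
  Factor: x^2 - 7*x + 10 = (x - 5)*(x - 2) = 0.
  ⇒ x = 2, 5

f''(x) = 2*x - 7
Second-derivative test at each critical point:
  f''(2) = -3 < 0 → local maximum
  f''(5) = 3 > 0 → local minimum

Critical points: x = 2 (local maximum); x = 5 (local minimum)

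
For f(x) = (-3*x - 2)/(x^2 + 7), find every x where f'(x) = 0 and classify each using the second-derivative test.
f'(x) = (3*x^2 + 4*x - 21)/(x^4 + 14*x^2 + 49)

Solve f'(x) = 0:
  f'(x) = (3*x^2 + 4*x - 21)/(x^2 + 7)^2; the denominator is positive wherever f is defined, so f'(x) = 0 ⇔ 3*x^2 + 4*x - 21 = 0.
  3*x^2 + 4*x - 21 = 0 has no rational roots; quadratic formula: x = (-4 ± √268)/6.
  ⇒ x = -sqrt(67)/3 - 2/3 ≈ -3.3951, -2/3 + sqrt(67)/3 ≈ 2.0618

f''(x) = 2*(-4*x^2*(3*x + 2) + (9*x + 2)*(x^2 + 7))/(x^2 + 7)^3
Second-derivative test at each critical point:
  f''(-3.3951) = -0.0477 < 0 → local maximum
  f''(2.0618) = 0.1293 > 0 → local minimum

Critical points: x = -sqrt(67)/3 - 2/3 ≈ -3.3951 (local maximum); x = -2/3 + sqrt(67)/3 ≈ 2.0618 (local minimum)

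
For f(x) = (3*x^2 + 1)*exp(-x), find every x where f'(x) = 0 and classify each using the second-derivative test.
f'(x) = (-3*x^2 + 6*x - 1)*exp(-x)

Solve f'(x) = 0:
  f'(x) = (-3*x^2 + 6*x - 1)·exp(-x) and exp(-x) > 0 for every x, so f'(x) = 0 ⇔ -3*x^2 + 6*x - 1 = 0.
  3*x^2 - 6*x + 1 = 0 has no rational roots; quadratic formula: x = (6 ± √24)/6.
  ⇒ x = 1 - sqrt(6)/3 ≈ 0.1835, sqrt(6)/3 + 1 ≈ 1.8165

f''(x) = (3*x^2 - 12*x + 7)*exp(-x)
Second-derivative test at each critical point:
  f''(0.1835) = 4.0777 > 0 → local minimum
  f''(1.8165) = -0.7965 < 0 → local maximum

Critical points: x = 1 - sqrt(6)/3 ≈ 0.1835 (local minimum); x = sqrt(6)/3 + 1 ≈ 1.8165 (local maximum)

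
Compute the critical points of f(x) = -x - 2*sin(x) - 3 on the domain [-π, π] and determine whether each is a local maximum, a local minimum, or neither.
f'(x) = -2*cos(x) - 1

Solve f'(x) = 0 on [-π, π]:
  f'(x) = 0 ⇔ cos(x) = -1/2, i.e. x = ±arccos(-1/2) + 2nπ; keep the solutions lying in [-π, π].
  ⇒ x = -2*pi/3 ≈ -2.0944, 2*pi/3 ≈ 2.0944

f''(x) = 2*sin(x)
Second-derivative test at each critical point:
  f''(-2.0944) = -1.7321 < 0 → local maximum
  f''(2.0944) = 1.7321 > 0 → local minimum

Critical points: x = -2*pi/3 ≈ -2.0944 (local maximum); x = 2*pi/3 ≈ 2.0944 (local minimum)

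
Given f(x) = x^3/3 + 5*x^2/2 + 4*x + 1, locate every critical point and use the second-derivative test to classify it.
f'(x) = x^2 + 5*x + 4

Solve f'(x) = 0:
  Factor: x^2 + 5*x + 4 = (x + 1)*(x + 4) = 0.
  ⇒ x = -4, -1

f''(x) = 2*x + 5
Second-derivative test at each critical point:
  f''(-4) = -3 < 0 → local maximum
  f''(-1) = 3 > 0 → local minimum

Critical points: x = -4 (local maximum); x = -1 (local minimum)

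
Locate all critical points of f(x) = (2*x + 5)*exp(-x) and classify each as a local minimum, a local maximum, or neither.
f'(x) = (-2*x - 3)*exp(-x)

Solve f'(x) = 0:
  f'(x) = (-2*x - 3)·exp(-x) and exp(-x) > 0 for every x, so f'(x) = 0 ⇔ -2*x - 3 = 0.
  -2*x - 3 = 0.
  ⇒ x = -3/2

f''(x) = (2*x + 1)*exp(-x)
Second-derivative test at each critical point:
  f''(-3/2) = -8.9634 < 0 → local maximum

Critical points: x = -3/2 (local maximum)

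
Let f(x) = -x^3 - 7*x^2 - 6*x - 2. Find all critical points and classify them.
f'(x) = -3*x^2 - 14*x - 6

Solve f'(x) = 0:
  3*x^2 + 14*x + 6 = 0 has no rational roots; quadratic formula: x = (-14 ± √124)/6.
  ⇒ x = -7/3 - sqrt(31)/3 ≈ -4.1893, -7/3 + sqrt(31)/3 ≈ -0.4774

f''(x) = -6*x - 14
Second-derivative test at each critical point:
  f''(-4.1893) = 11.1355 > 0 → local minimum
  f''(-0.4774) = -11.1355 < 0 → local maximum

Critical points: x = -7/3 - sqrt(31)/3 ≈ -4.1893 (local minimum); x = -7/3 + sqrt(31)/3 ≈ -0.4774 (local maximum)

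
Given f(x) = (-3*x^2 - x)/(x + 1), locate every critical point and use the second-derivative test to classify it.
f'(x) = (-3*x^2 - 6*x - 1)/(x^2 + 2*x + 1)

Solve f'(x) = 0:
  f'(x) = -(3*x^2 + 6*x + 1)/(x + 1)^2; the denominator is positive wherever f is defined, so f'(x) = 0 ⇔ -3*x^2 - 6*x - 1 = 0.
  3*x^2 + 6*x + 1 = 0 has no rational roots; quadratic formula: x = (-6 ± √24)/6.
  ⇒ x = -1 - sqrt(6)/3 ≈ -1.8165, -1 + sqrt(6)/3 ≈ -0.1835

f''(x) = -4/(x^3 + 3*x^2 + 3*x + 1)
Second-derivative test at each critical point:
  f''(-1.8165) = 7.3485 > 0 → local minimum
  f''(-0.1835) = -7.3485 < 0 → local maximum

Critical points: x = -1 - sqrt(6)/3 ≈ -1.8165 (local minimum); x = -1 + sqrt(6)/3 ≈ -0.1835 (local maximum)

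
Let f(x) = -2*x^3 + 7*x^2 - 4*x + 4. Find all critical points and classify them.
f'(x) = -6*x^2 + 14*x - 4

Solve f'(x) = 0:
  Factor: -6*x^2 + 14*x - 4 = -2*(x - 2)*(3*x - 1) = 0.
  ⇒ x = 1/3, 2

f''(x) = 14 - 12*x
Second-derivative test at each critical point:
  f''(1/3) = 10 > 0 → local minimum
  f''(2) = -10 < 0 → local maximum

Critical points: x = 1/3 (local minimum); x = 2 (local maximum)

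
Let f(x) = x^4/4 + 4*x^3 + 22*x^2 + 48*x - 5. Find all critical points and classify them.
f'(x) = x^3 + 12*x^2 + 44*x + 48

Solve f'(x) = 0:
  Factor: x^3 + 12*x^2 + 44*x + 48 = (x + 2)*(x + 4)*(x + 6) = 0.
  ⇒ x = -6, -4, -2

f''(x) = 3*x^2 + 24*x + 44
Second-derivative test at each critical point:
  f''(-6) = 8 > 0 → local minimum
  f''(-4) = -4 < 0 → local maximum
  f''(-2) = 8 > 0 → local minimum

Critical points: x = -6 (local minimum); x = -4 (local maximum); x = -2 (local minimum)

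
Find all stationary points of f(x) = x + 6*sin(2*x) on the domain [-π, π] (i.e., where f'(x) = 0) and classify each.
f'(x) = 12*cos(2*x) + 1

Solve f'(x) = 0 on [-π, π]:
  f'(x) = 0 ⇔ cos(2*x) = -1/12, i.e. 2*x = ±arccos(-1/12) + 2nπ; keep the solutions lying in [-π, π].
  ⇒ x = -pi + acos(-1/12)/2 ≈ -2.3145, -acos(-1/12)/2 ≈ -0.8271, acos(-1/12)/2 ≈ 0.8271, pi - acos(-1/12)/2 ≈ 2.3145

f''(x) = -24*sin(2*x)
Second-derivative test at each critical point:
  f''(-2.3145) = -23.9165 < 0 → local maximum
  f''(-0.8271) = 23.9165 > 0 → local minimum
  f''(0.8271) = -23.9165 < 0 → local maximum
  f''(2.3145) = 23.9165 > 0 → local minimum

Critical points: x = -pi + acos(-1/12)/2 ≈ -2.3145 (local maximum); x = -acos(-1/12)/2 ≈ -0.8271 (local minimum); x = acos(-1/12)/2 ≈ 0.8271 (local maximum); x = pi - acos(-1/12)/2 ≈ 2.3145 (local minimum)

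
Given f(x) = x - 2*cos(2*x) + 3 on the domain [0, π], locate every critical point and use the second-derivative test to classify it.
f'(x) = 4*sin(2*x) + 1

Solve f'(x) = 0 on [0, π]:
  f'(x) = 0 ⇔ sin(2*x) = -1/4, i.e. 2*x = arcsin(-1/4) + 2nπ or 2*x = π − arcsin(-1/4) + 2nπ; keep the solutions lying in [0, π].
  ⇒ x = asin(1/4)/2 + pi/2 ≈ 1.6971, pi - asin(1/4)/2 ≈ 3.0153

f''(x) = 8*cos(2*x)
Second-derivative test at each critical point:
  f''(1.6971) = -7.7460 < 0 → local maximum
  f''(3.0153) = 7.7460 > 0 → local minimum

Critical points: x = asin(1/4)/2 + pi/2 ≈ 1.6971 (local maximum); x = pi - asin(1/4)/2 ≈ 3.0153 (local minimum)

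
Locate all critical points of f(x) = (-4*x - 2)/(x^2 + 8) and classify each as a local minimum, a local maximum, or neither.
f'(x) = 4*(x^2 + x - 8)/(x^4 + 16*x^2 + 64)

Solve f'(x) = 0:
  f'(x) = 4*(x^2 + x - 8)/(x^2 + 8)^2; the denominator is positive wherever f is defined, so f'(x) = 0 ⇔ 4*x^2 + 4*x - 32 = 0.
  Factor: 4*x^2 + 4*x - 32 = 4*(x^2 + x - 8); x^2 + x - 8 = 0 has no rational roots; quadratic formula: x = (-1 ± √33)/2.
  ⇒ x = -sqrt(33)/2 - 1/2 ≈ -3.3723, -1/2 + sqrt(33)/2 ≈ 2.3723

f''(x) = 4*(-4*x^2*(2*x + 1) + (6*x + 1)*(x^2 + 8))/(x^2 + 8)^3
Second-derivative test at each critical point:
  f''(-3.3723) = -0.0612 < 0 → local maximum
  f''(2.3723) = 0.1237 > 0 → local minimum

Critical points: x = -sqrt(33)/2 - 1/2 ≈ -3.3723 (local maximum); x = -1/2 + sqrt(33)/2 ≈ 2.3723 (local minimum)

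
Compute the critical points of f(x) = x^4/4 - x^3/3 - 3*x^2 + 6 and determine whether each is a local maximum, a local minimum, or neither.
f'(x) = x*(x^2 - x - 6)

Solve f'(x) = 0:
  Factor: x^3 - x^2 - 6*x = x*(x - 3)*(x + 2) = 0.
  ⇒ x = -2, 0, 3

f''(x) = 3*x^2 - 2*x - 6
Second-derivative test at each critical point:
  f''(-2) = 10 > 0 → local minimum
  f''(0) = -6 < 0 → local maximum
  f''(3) = 15 > 0 → local minimum

Critical points: x = -2 (local minimum); x = 0 (local maximum); x = 3 (local minimum)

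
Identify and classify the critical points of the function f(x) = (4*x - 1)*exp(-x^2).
f'(x) = 2*(-x*(4*x - 1) + 2)*exp(-x^2)

Solve f'(x) = 0:
  f'(x) = (-8*x^2 + 2*x + 4)·exp(-x^2) and exp(-x^2) > 0 for every x, so f'(x) = 0 ⇔ -8*x^2 + 2*x + 4 = 0.
  Factor: -8*x^2 + 2*x + 4 = -2*(4*x^2 - x - 2); 4*x^2 - x - 2 = 0 has no rational roots; quadratic formula: x = (1 ± √33)/8.
  ⇒ x = 1/8 - sqrt(33)/8 ≈ -0.5931, 1/8 + sqrt(33)/8 ≈ 0.8431

f''(x) = 2*(2*x^2*(4*x - 1) - 12*x + 1)*exp(-x^2)
Second-derivative test at each critical point:
  f''(-0.5931) = 8.0822 > 0 → local minimum
  f''(0.8431) = -5.6442 < 0 → local maximum

Critical points: x = 1/8 - sqrt(33)/8 ≈ -0.5931 (local minimum); x = 1/8 + sqrt(33)/8 ≈ 0.8431 (local maximum)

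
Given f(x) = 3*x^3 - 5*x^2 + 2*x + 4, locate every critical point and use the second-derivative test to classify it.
f'(x) = 9*x^2 - 10*x + 2

Solve f'(x) = 0:
  9*x^2 - 10*x + 2 = 0 has no rational roots; quadratic formula: x = (10 ± √28)/18.
  ⇒ x = 5/9 - sqrt(7)/9 ≈ 0.2616, sqrt(7)/9 + 5/9 ≈ 0.8495

f''(x) = 18*x - 10
Second-derivative test at each critical point:
  f''(0.2616) = -5.2915 < 0 → local maximum
  f''(0.8495) = 5.2915 > 0 → local minimum

Critical points: x = 5/9 - sqrt(7)/9 ≈ 0.2616 (local maximum); x = sqrt(7)/9 + 5/9 ≈ 0.8495 (local minimum)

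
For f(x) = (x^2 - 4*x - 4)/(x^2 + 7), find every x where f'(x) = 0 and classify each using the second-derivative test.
f'(x) = 2*(2*x^2 + 11*x - 14)/(x^4 + 14*x^2 + 49)

Solve f'(x) = 0:
  f'(x) = 2*(2*x^2 + 11*x - 14)/(x^2 + 7)^2; the denominator is positive wherever f is defined, so f'(x) = 0 ⇔ 4*x^2 + 22*x - 28 = 0.
  Factor: 4*x^2 + 22*x - 28 = 2*(2*x^2 + 11*x - 14); 2*x^2 + 11*x - 14 = 0 has no rational roots; quadratic formula: x = (-11 ± √233)/4.
  ⇒ x = -sqrt(233)/4 - 11/4 ≈ -6.5661, -11/4 + sqrt(233)/4 ≈ 1.0661

f''(x) = 2*(-4*x^3 - 33*x^2 + 84*x + 77)/(x^6 + 21*x^4 + 147*x^2 + 343)
Second-derivative test at each critical point:
  f''(-6.5661) = -0.0122 < 0 → local maximum
  f''(1.0661) = 0.4611 > 0 → local minimum

Critical points: x = -sqrt(233)/4 - 11/4 ≈ -6.5661 (local maximum); x = -11/4 + sqrt(233)/4 ≈ 1.0661 (local minimum)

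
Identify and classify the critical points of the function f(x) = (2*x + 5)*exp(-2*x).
f'(x) = 4*(-x - 2)*exp(-2*x)

Solve f'(x) = 0:
  f'(x) = (-4*x - 8)·exp(-2*x) and exp(-2*x) > 0 for every x, so f'(x) = 0 ⇔ -4*x - 8 = 0.
  Factor: -4*x - 8 = -4*(x + 2) = 0.
  ⇒ x = -2

f''(x) = 4*(2*x + 3)*exp(-2*x)
Second-derivative test at each critical point:
  f''(-2) = -218.3926 < 0 → local maximum

Critical points: x = -2 (local maximum)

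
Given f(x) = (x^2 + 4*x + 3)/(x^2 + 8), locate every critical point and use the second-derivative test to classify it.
f'(x) = 2*(-2*x^2 + 5*x + 16)/(x^4 + 16*x^2 + 64)

Solve f'(x) = 0:
  f'(x) = -2*(2*x^2 - 5*x - 16)/(x^2 + 8)^2; the denominator is positive wherever f is defined, so f'(x) = 0 ⇔ -4*x^2 + 10*x + 32 = 0.
  Factor: -4*x^2 + 10*x + 32 = -2*(2*x^2 - 5*x - 16); 2*x^2 - 5*x - 16 = 0 has no rational roots; quadratic formula: x = (5 ± √153)/4.
  ⇒ x = 5/4 - 3*sqrt(17)/4 ≈ -1.8423, 5/4 + 3*sqrt(17)/4 ≈ 4.3423

f''(x) = 2*(4*x^3 - 15*x^2 - 96*x + 40)/(x^6 + 24*x^4 + 192*x^2 + 512)
Second-derivative test at each critical point:
  f''(-1.8423) = 0.1906 > 0 → local minimum
  f''(4.3423) = -0.0343 < 0 → local maximum

Critical points: x = 5/4 - 3*sqrt(17)/4 ≈ -1.8423 (local minimum); x = 5/4 + 3*sqrt(17)/4 ≈ 4.3423 (local maximum)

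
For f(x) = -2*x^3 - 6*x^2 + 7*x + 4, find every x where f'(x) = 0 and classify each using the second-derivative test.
f'(x) = -6*x^2 - 12*x + 7

Solve f'(x) = 0:
  6*x^2 + 12*x - 7 = 0 has no rational roots; quadratic formula: x = (-12 ± √312)/12.
  ⇒ x = -sqrt(78)/6 - 1 ≈ -2.4720, -1 + sqrt(78)/6 ≈ 0.4720

f''(x) = -12*x - 12
Second-derivative test at each critical point:
  f''(-2.4720) = 17.6635 > 0 → local minimum
  f''(0.4720) = -17.6635 < 0 → local maximum

Critical points: x = -sqrt(78)/6 - 1 ≈ -2.4720 (local minimum); x = -1 + sqrt(78)/6 ≈ 0.4720 (local maximum)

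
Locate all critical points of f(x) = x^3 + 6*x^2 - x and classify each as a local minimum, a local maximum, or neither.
f'(x) = 3*x^2 + 12*x - 1

Solve f'(x) = 0:
  3*x^2 + 12*x - 1 = 0 has no rational roots; quadratic formula: x = (-12 ± √156)/6.
  ⇒ x = -sqrt(39)/3 - 2 ≈ -4.0817, -2 + sqrt(39)/3 ≈ 0.0817

f''(x) = 6*x + 12
Second-derivative test at each critical point:
  f''(-4.0817) = -12.4900 < 0 → local maximum
  f''(0.0817) = 12.4900 > 0 → local minimum

Critical points: x = -sqrt(39)/3 - 2 ≈ -4.0817 (local maximum); x = -2 + sqrt(39)/3 ≈ 0.0817 (local minimum)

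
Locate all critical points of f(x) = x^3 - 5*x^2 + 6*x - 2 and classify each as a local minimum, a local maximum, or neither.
f'(x) = 3*x^2 - 10*x + 6

Solve f'(x) = 0:
  3*x^2 - 10*x + 6 = 0 has no rational roots; quadratic formula: x = (10 ± √28)/6.
  ⇒ x = 5/3 - sqrt(7)/3 ≈ 0.7847, sqrt(7)/3 + 5/3 ≈ 2.5486

f''(x) = 6*x - 10
Second-derivative test at each critical point:
  f''(0.7847) = -5.2915 < 0 → local maximum
  f''(2.5486) = 5.2915 > 0 → local minimum

Critical points: x = 5/3 - sqrt(7)/3 ≈ 0.7847 (local maximum); x = sqrt(7)/3 + 5/3 ≈ 2.5486 (local minimum)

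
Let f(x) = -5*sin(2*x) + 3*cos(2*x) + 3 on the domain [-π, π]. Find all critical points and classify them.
f'(x) = -6*sin(2*x) - 10*cos(2*x)

Solve f'(x) = 0 on [-π, π]:
  f'(x) = 0 ⇔ -5*cos(2*x) = 3*sin(2*x) ⇔ tan(2*x) = -5/3, i.e. 2*x = arctan(-5/3) + nπ; keep the solutions lying in [-π, π].
  ⇒ x = -pi/2 - atan(5/3)/2 ≈ -2.0860, -atan(5/3)/2 ≈ -0.5152, -atan(5/3)/2 + pi/2 ≈ 1.0556, pi - atan(5/3)/2 ≈ 2.6264

f''(x) = 20*sin(2*x) - 12*cos(2*x)
Second-derivative test at each critical point:
  f''(-2.0860) = 23.3238 > 0 → local minimum
  f''(-0.5152) = -23.3238 < 0 → local maximum
  f''(1.0556) = 23.3238 > 0 → local minimum
  f''(2.6264) = -23.3238 < 0 → local maximum

Critical points: x = -pi/2 - atan(5/3)/2 ≈ -2.0860 (local minimum); x = -atan(5/3)/2 ≈ -0.5152 (local maximum); x = -atan(5/3)/2 + pi/2 ≈ 1.0556 (local minimum); x = pi - atan(5/3)/2 ≈ 2.6264 (local maximum)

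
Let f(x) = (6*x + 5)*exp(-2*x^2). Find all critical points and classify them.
f'(x) = 2*(-2*x*(6*x + 5) + 3)*exp(-2*x^2)

Solve f'(x) = 0:
  f'(x) = (-24*x^2 - 20*x + 6)·exp(-2*x^2) and exp(-2*x^2) > 0 for every x, so f'(x) = 0 ⇔ -24*x^2 - 20*x + 6 = 0.
  Factor: -24*x^2 - 20*x + 6 = -2*(12*x^2 + 10*x - 3); 12*x^2 + 10*x - 3 = 0 has no rational roots; quadratic formula: x = (-10 ± √244)/24.
  ⇒ x = -sqrt(61)/12 - 5/12 ≈ -1.0675, -5/12 + sqrt(61)/12 ≈ 0.2342

f''(x) = 4*(4*x^2*(6*x + 5) - 18*x - 5)*exp(-2*x^2)
Second-derivative test at each critical point:
  f''(-1.0675) = 3.1980 > 0 → local minimum
  f''(0.2342) = -27.9955 < 0 → local maximum

Critical points: x = -sqrt(61)/12 - 5/12 ≈ -1.0675 (local minimum); x = -5/12 + sqrt(61)/12 ≈ 0.2342 (local maximum)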